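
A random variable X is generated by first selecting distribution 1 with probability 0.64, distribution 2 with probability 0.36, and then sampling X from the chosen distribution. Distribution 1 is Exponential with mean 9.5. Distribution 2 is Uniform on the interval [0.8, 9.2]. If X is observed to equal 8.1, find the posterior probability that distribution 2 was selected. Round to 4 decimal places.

Likelihoods f(8.1 | ·): 1: 0.0448728; 2: 0.119048.
Posterior ∝ prior × likelihood. Numerator for 2: 0.36·0.119048 = 0.0428571.
Normalizing constant: 0.64·0.0448728 + 0.36·0.119048 = 0.0715757.
P(2 | observation) = 0.0428571 / 0.0715757 = 0.598766.

0.5988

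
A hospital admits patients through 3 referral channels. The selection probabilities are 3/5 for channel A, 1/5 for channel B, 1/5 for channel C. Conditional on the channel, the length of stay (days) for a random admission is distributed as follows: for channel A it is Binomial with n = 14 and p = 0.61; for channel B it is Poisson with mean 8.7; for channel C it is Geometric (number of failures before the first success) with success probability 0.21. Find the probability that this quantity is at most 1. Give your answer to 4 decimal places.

Conditional on each channel, P(X ≤ 1): A: 4.31213e-05; B: 0.00161588; C: 0.3759.
By total probability, P(X ≤ 1) = 0.6·4.31213e-05 + 0.2·0.00161588 + 0.2·0.3759 = 0.075529.

0.0755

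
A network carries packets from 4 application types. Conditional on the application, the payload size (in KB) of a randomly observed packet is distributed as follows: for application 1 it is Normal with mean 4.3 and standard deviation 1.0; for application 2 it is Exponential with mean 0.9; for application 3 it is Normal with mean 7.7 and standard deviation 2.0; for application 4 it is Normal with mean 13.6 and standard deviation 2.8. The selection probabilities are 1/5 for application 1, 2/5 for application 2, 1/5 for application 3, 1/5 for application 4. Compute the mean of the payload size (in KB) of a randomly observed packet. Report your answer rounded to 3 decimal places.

5.480

Component means — 1: 4.3; 2: 0.9; 3: 7.7; 4: 13.6.
E[X] = 0.2·4.3 + 0.4·0.9 + 0.2·7.7 + 0.2·13.6 = 5.48.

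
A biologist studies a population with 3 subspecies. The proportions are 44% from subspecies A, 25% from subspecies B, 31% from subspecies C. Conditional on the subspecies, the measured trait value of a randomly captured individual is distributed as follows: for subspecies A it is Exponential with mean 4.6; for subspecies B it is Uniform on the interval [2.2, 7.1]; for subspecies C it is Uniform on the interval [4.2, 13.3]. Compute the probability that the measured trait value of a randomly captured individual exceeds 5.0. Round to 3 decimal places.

0.538

Conditional on each subspecies, P(X > 5.0): A: 0.337241; B: 0.428571; C: 0.912088.
By total probability, P(X > 5.0) = 0.44·0.337241 + 0.25·0.428571 + 0.31·0.912088 = 0.538276.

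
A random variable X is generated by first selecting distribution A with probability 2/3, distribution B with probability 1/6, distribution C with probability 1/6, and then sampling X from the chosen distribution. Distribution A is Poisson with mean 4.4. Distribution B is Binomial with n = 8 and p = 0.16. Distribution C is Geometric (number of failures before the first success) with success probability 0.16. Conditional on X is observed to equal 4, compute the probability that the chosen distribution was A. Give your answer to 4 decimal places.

Likelihoods P(X=4 | ·): A: 0.191736; B: 0.0228399; C: 0.0796594.
Posterior ∝ prior × likelihood. Numerator for A: 0.666667·0.191736 = 0.127824.
Normalizing constant: 0.666667·0.191736 + 0.166667·0.0228399 + 0.166667·0.0796594 = 0.144907.
P(A | observation) = 0.127824 / 0.144907 = 0.882109.

0.8821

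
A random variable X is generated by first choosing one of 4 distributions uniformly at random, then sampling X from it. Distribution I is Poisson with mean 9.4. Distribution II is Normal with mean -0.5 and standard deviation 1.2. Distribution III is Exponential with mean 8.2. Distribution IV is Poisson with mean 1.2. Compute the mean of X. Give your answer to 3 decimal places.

Component means — I: 9.4; II: -0.5; III: 8.2; IV: 1.2.
E[X] = 0.25·9.4 + 0.25·-0.5 + 0.25·8.2 + 0.25·1.2 = 4.575.

4.575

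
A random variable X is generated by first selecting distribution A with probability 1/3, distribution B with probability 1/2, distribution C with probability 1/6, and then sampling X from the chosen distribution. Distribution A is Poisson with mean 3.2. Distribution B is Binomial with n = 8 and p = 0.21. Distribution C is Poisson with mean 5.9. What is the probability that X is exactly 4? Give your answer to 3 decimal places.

0.109

Conditional on each component, P(X = 4): A: 0.178093; B: 0.0530254; C: 0.138312.
By total probability, P(X = 4) = 0.333333·0.178093 + 0.5·0.0530254 + 0.166667·0.138312 = 0.108929.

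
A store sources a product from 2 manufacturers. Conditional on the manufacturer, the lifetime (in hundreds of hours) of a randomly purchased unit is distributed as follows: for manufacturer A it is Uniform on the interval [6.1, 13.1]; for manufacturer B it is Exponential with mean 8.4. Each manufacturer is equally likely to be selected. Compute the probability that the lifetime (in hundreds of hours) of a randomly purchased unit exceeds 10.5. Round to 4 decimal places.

Conditional on each manufacturer, P(X > 10.5): A: 0.371429; B: 0.286505.
By total probability, P(X > 10.5) = 0.5·0.371429 + 0.5·0.286505 = 0.328967.

0.3290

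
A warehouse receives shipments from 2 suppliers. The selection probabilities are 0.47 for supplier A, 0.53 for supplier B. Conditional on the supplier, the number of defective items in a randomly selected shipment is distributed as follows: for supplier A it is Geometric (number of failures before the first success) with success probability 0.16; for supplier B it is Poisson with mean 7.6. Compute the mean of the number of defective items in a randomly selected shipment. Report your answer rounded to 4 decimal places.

Component means — A: 5.25; B: 7.6.
E[X] = 0.47·5.25 + 0.53·7.6 = 6.4955.

6.4955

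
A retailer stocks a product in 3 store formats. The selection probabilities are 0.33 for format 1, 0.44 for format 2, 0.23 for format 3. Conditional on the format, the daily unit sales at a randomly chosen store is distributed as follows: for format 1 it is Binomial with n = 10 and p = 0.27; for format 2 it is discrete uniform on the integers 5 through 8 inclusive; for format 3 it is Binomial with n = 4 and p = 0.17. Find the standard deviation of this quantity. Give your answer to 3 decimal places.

Per component, 1: μ=2.7, E[X²]=9.261; 2: μ=6.5, E[X²]=43.5; 3: μ=0.68, E[X²]=1.0268.
E[X] = 0.33·2.7 + 0.44·6.5 + 0.23·0.68 = 3.9074.
E[X²] = 0.33·9.261 + 0.44·43.5 + 0.23·1.0268 = 22.4323.
Var(X) = E[X²] − (E[X])² = 22.4323 − 15.2678 = 7.16452.
SD(X) = √7.16452 = 2.67666.

2.677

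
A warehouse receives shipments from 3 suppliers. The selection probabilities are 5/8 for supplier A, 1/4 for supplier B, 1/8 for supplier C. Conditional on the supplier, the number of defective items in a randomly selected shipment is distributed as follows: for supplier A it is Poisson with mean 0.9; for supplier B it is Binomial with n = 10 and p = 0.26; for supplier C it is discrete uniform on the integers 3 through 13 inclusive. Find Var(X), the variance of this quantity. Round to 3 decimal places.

7.595

Per component, A: μ=0.9, E[X²]=1.71; B: μ=2.6, E[X²]=8.684; C: μ=8, E[X²]=74.
E[X] = 0.625·0.9 + 0.25·2.6 + 0.125·8 = 2.2125.
E[X²] = 0.625·1.71 + 0.25·8.684 + 0.125·74 = 12.4898.
Var(X) = E[X²] − (E[X])² = 12.4898 − 4.89516 = 7.59459.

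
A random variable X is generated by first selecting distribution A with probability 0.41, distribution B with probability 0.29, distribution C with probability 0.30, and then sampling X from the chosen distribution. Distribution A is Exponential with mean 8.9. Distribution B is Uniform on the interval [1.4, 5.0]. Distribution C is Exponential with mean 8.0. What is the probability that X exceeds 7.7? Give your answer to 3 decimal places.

0.287

Conditional on each component, P(X > 7.7): A: 0.420981; B: 0; C: 0.381937.
By total probability, P(X > 7.7) = 0.41·0.420981 + 0.29·0 + 0.3·0.381937 = 0.287183.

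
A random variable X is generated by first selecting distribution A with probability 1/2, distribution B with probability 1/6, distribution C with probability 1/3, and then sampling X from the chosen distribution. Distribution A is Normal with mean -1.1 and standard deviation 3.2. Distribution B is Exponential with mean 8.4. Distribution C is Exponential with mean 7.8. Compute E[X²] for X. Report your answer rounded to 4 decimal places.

69.8050

For each component E[X²] = Var + (mean)², giving A: 11.45; B: 141.12; C: 121.68.
Overall E[X²] = 0.5·11.45 + 0.166667·141.12 + 0.333333·121.68 = 69.805.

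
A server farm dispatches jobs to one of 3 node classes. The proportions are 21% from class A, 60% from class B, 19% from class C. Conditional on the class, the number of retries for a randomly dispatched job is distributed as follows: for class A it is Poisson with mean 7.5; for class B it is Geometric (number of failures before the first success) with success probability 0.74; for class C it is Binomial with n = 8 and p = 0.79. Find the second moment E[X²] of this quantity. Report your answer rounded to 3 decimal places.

21.588

For each component E[X²] = Var + (mean)², giving A: 63.75; B: 0.598247; C: 41.2696.
Overall E[X²] = 0.21·63.75 + 0.6·0.598247 + 0.19·41.2696 = 21.5877.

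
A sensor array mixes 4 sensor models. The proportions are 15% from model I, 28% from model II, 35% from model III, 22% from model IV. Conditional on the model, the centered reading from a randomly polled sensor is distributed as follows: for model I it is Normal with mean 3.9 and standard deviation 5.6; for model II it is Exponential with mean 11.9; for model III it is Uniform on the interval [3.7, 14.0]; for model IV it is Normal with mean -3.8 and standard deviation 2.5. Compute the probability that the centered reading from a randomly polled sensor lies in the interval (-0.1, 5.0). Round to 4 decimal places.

Conditional on each model, P(-0.1 < X < 5.0): I: 0.340337; II: 0.343064; III: 0.126214; IV: 0.0692208.
By total probability, P(-0.1 < X < 5.0) = 0.15·0.340337 + 0.28·0.343064 + 0.35·0.126214 + 0.22·0.0692208 = 0.206512.

0.2065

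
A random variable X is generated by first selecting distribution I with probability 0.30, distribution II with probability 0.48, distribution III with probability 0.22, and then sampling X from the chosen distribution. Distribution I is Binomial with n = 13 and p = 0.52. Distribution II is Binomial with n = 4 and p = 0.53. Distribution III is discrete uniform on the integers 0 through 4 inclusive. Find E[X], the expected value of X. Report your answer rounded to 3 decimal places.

3.486

Component means — I: 6.76; II: 2.12; III: 2.
E[X] = 0.3·6.76 + 0.48·2.12 + 0.22·2 = 3.4856.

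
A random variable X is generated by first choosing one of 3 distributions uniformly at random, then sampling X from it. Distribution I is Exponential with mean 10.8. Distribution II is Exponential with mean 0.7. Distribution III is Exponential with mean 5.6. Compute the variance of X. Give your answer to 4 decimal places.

66.5033

Per component, I: μ=10.8, E[X²]=233.28; II: μ=0.7, E[X²]=0.98; III: μ=5.6, E[X²]=62.72.
E[X] = 0.333333·10.8 + 0.333333·0.7 + 0.333333·5.6 = 5.7.
E[X²] = 0.333333·233.28 + 0.333333·0.98 + 0.333333·62.72 = 98.9933.
Var(X) = E[X²] − (E[X])² = 98.9933 − 32.49 = 66.5033.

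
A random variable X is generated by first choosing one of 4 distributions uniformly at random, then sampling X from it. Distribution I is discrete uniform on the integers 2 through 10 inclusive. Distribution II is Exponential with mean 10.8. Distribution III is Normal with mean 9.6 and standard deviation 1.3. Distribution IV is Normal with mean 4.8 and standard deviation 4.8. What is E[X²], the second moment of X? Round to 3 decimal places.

103.969

For each component E[X²] = Var + (mean)², giving I: 42.6667; II: 233.28; III: 93.85; IV: 46.08.
Overall E[X²] = 0.25·42.6667 + 0.25·233.28 + 0.25·93.85 + 0.25·46.08 = 103.969.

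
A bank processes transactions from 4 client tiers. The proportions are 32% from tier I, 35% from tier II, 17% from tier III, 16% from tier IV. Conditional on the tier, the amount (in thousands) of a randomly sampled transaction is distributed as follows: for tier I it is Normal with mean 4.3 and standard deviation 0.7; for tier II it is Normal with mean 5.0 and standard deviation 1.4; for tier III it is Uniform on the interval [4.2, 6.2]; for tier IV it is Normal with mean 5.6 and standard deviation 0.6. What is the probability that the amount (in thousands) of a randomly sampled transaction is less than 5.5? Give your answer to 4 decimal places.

Conditional on each tier, P(X < 5.5): I: 0.956762; II: 0.639508; III: 0.65; IV: 0.433816.
By total probability, P(X < 5.5) = 0.32·0.956762 + 0.35·0.639508 + 0.17·0.65 + 0.16·0.433816 = 0.709902.

0.7099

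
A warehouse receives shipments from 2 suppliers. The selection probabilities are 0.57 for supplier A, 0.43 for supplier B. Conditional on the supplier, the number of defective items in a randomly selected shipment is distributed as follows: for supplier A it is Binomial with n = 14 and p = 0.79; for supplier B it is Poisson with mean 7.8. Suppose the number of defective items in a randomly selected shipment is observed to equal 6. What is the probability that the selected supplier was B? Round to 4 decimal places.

0.9722

Likelihoods P(X=6 | ·): A: 0.00276104; B: 0.128156.
Posterior ∝ prior × likelihood. Numerator for B: 0.43·0.128156 = 0.055107.
Normalizing constant: 0.57·0.00276104 + 0.43·0.128156 = 0.0566808.
P(B | observation) = 0.055107 / 0.0566808 = 0.972234.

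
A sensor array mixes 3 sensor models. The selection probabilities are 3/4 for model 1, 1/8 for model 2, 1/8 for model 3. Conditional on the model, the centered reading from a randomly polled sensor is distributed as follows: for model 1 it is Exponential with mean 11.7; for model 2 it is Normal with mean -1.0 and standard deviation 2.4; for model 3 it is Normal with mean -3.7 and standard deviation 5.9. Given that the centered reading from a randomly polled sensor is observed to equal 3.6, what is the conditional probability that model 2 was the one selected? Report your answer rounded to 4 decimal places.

Likelihoods f(3.6 | ·): 1: 0.0628326; 2: 0.026484; 3: 0.0314508.
Posterior ∝ prior × likelihood. Numerator for 2: 0.125·0.026484 = 0.00331051.
Normalizing constant: 0.75·0.0628326 + 0.125·0.026484 + 0.125·0.0314508 = 0.0543663.
P(2 | observation) = 0.00331051 / 0.0543663 = 0.0608926.

0.0609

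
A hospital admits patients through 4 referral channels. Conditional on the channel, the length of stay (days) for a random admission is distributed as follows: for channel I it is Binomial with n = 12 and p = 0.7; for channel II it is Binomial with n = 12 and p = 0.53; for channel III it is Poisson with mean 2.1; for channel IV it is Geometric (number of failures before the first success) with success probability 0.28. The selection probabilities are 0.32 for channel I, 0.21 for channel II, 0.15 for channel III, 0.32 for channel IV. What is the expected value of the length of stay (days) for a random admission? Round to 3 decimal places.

5.161

Component means — I: 8.4; II: 6.36; III: 2.1; IV: 2.57143.
E[X] = 0.32·8.4 + 0.21·6.36 + 0.15·2.1 + 0.32·2.57143 = 5.16146.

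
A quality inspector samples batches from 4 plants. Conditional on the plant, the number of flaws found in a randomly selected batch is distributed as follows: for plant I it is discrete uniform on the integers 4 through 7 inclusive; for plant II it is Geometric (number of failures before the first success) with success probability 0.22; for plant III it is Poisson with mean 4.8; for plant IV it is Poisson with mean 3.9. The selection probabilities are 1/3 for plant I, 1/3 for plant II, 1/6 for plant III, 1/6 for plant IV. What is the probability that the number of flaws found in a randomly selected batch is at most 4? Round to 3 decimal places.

0.508

Conditional on each plant, P(X ≤ 4): I: 0.25; II: 0.711283; III: 0.476259; IV: 0.648365.
By total probability, P(X ≤ 4) = 0.333333·0.25 + 0.333333·0.711283 + 0.166667·0.476259 + 0.166667·0.648365 = 0.507865.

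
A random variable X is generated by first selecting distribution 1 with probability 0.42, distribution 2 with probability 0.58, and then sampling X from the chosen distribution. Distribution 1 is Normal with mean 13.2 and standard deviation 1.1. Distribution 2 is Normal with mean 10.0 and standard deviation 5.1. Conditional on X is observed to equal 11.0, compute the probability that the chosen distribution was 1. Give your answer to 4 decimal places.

Likelihoods f(11.0 | ·): 1: 0.0490827; 2: 0.0767346.
Posterior ∝ prior × likelihood. Numerator for 1: 0.42·0.0490827 = 0.0206147.
Normalizing constant: 0.42·0.0490827 + 0.58·0.0767346 = 0.0651208.
P(1 | observation) = 0.0206147 / 0.0651208 = 0.316561.

0.3166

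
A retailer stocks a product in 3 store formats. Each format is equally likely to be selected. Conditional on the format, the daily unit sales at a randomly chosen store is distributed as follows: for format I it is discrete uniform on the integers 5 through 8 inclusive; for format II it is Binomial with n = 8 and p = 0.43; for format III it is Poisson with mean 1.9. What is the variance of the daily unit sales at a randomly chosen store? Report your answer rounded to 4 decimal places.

Per component, I: μ=6.5, E[X²]=43.5; II: μ=3.44, E[X²]=13.7944; III: μ=1.9, E[X²]=5.51.
E[X] = 0.333333·6.5 + 0.333333·3.44 + 0.333333·1.9 = 3.94667.
E[X²] = 0.333333·43.5 + 0.333333·13.7944 + 0.333333·5.51 = 20.9348.
Var(X) = E[X²] − (E[X])² = 20.9348 − 15.5762 = 5.35862.

5.3586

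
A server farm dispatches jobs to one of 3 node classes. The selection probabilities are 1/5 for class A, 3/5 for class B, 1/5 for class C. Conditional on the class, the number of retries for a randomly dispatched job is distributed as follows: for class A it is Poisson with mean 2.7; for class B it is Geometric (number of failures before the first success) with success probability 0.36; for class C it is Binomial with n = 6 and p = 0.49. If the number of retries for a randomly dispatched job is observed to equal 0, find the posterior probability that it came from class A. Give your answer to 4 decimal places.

0.0577

Likelihoods P(X=0 | ·): A: 0.0672055; B: 0.36; C: 0.0175963.
Posterior ∝ prior × likelihood. Numerator for A: 0.2·0.0672055 = 0.0134411.
Normalizing constant: 0.2·0.0672055 + 0.6·0.36 + 0.2·0.0175963 = 0.23296.
P(A | observation) = 0.0134411 / 0.23296 = 0.057697.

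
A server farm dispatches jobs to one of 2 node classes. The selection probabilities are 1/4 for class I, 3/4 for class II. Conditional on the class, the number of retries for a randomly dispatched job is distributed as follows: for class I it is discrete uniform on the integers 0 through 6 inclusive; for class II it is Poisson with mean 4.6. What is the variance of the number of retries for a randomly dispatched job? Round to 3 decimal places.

4.930

Per component, I: μ=3, E[X²]=13; II: μ=4.6, E[X²]=25.76.
E[X] = 0.25·3 + 0.75·4.6 = 4.2.
E[X²] = 0.25·13 + 0.75·25.76 = 22.57.
Var(X) = E[X²] − (E[X])² = 22.57 − 17.64 = 4.93.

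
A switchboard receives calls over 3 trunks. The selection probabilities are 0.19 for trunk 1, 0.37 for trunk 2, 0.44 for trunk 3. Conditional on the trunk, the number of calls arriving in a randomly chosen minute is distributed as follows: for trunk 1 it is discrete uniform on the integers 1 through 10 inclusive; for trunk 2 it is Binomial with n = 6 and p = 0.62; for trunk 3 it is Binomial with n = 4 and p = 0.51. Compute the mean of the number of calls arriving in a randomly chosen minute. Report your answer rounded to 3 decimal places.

Component means — 1: 5.5; 2: 3.72; 3: 2.04.
E[X] = 0.19·5.5 + 0.37·3.72 + 0.44·2.04 = 3.319.

3.319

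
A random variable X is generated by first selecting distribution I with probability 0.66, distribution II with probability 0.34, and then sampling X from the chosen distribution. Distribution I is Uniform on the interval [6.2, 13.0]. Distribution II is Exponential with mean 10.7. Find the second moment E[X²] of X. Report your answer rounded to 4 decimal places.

141.2220

For each component E[X²] = Var + (mean)², giving I: 96.0133; II: 228.98.
Overall E[X²] = 0.66·96.0133 + 0.34·228.98 = 141.222.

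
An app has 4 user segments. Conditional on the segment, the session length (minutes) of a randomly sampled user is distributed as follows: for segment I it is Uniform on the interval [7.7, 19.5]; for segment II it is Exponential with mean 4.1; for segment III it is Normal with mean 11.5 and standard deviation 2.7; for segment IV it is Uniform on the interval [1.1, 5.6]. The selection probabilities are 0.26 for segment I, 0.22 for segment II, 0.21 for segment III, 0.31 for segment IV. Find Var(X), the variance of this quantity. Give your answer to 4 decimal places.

Per component, I: μ=13.6, E[X²]=196.563; II: μ=4.1, E[X²]=33.62; III: μ=11.5, E[X²]=139.54; IV: μ=3.35, E[X²]=12.91.
E[X] = 0.26·13.6 + 0.22·4.1 + 0.21·11.5 + 0.31·3.35 = 7.8915.
E[X²] = 0.26·196.563 + 0.22·33.62 + 0.21·139.54 + 0.31·12.91 = 91.8084.
Var(X) = E[X²] − (E[X])² = 91.8084 − 62.2758 = 29.5326.

29.5326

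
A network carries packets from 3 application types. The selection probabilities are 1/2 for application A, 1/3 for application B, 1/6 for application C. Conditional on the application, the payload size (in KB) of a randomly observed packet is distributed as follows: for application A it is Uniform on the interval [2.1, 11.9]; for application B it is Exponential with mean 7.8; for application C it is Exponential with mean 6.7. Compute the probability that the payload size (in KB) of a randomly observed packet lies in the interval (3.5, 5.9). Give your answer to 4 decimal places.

0.2086

Conditional on each application, P(3.5 < X < 5.9): A: 0.244898; B: 0.169098; C: 0.178567.
By total probability, P(3.5 < X < 5.9) = 0.5·0.244898 + 0.333333·0.169098 + 0.166667·0.178567 = 0.208576.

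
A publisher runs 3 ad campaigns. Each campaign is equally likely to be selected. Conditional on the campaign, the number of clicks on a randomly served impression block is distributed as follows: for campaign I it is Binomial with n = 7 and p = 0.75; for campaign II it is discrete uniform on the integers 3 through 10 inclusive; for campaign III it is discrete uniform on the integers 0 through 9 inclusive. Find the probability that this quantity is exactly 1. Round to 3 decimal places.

0.034

Conditional on each campaign, P(X = 1): I: 0.00128174; II: 0; III: 0.1.
By total probability, P(X = 1) = 0.333333·0.00128174 + 0.333333·0 + 0.333333·0.1 = 0.0337606.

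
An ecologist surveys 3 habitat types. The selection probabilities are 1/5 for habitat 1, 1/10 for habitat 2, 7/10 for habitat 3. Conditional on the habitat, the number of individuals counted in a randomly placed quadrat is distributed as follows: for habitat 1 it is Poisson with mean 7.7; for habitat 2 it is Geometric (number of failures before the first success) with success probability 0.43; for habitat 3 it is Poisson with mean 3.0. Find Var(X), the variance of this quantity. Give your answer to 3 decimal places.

8.050

Per component, 1: μ=7.7, E[X²]=66.99; 2: μ=1.32558, E[X²]=4.83991; 3: μ=3, E[X²]=12.
E[X] = 0.2·7.7 + 0.1·1.32558 + 0.7·3 = 3.77256.
E[X²] = 0.2·66.99 + 0.1·4.83991 + 0.7·12 = 22.282.
Var(X) = E[X²] − (E[X])² = 22.282 − 14.2322 = 8.0498.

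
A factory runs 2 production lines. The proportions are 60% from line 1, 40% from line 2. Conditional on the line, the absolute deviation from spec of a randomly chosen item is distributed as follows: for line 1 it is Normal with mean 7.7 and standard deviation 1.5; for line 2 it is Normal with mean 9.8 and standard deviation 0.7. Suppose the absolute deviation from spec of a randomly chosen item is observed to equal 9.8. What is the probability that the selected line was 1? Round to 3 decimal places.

0.208

Likelihoods f(9.8 | ·): 1: 0.0998183; 2: 0.569918.
Posterior ∝ prior × likelihood. Numerator for 1: 0.6·0.0998183 = 0.059891.
Normalizing constant: 0.6·0.0998183 + 0.4·0.569918 = 0.287858.
P(1 | observation) = 0.059891 / 0.287858 = 0.208057.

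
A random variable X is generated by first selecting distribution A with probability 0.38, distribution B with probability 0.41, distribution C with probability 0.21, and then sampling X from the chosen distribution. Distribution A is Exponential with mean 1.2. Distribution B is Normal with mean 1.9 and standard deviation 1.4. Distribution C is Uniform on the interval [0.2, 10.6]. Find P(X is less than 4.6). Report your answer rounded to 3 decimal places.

0.860

Conditional on each component, P(X < 4.6): A: 0.978363; B: 0.973108; C: 0.423077.
By total probability, P(X < 4.6) = 0.38·0.978363 + 0.41·0.973108 + 0.21·0.423077 = 0.859598.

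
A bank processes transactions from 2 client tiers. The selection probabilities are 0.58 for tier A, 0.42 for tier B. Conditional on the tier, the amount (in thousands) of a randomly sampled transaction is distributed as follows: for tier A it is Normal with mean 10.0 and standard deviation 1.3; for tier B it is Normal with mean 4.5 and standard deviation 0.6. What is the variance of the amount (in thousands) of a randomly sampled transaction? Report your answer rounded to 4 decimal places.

8.5003

Per component, A: μ=10, E[X²]=101.69; B: μ=4.5, E[X²]=20.61.
E[X] = 0.58·10 + 0.42·4.5 = 7.69.
E[X²] = 0.58·101.69 + 0.42·20.61 = 67.6364.
Var(X) = E[X²] − (E[X])² = 67.6364 − 59.1361 = 8.5003.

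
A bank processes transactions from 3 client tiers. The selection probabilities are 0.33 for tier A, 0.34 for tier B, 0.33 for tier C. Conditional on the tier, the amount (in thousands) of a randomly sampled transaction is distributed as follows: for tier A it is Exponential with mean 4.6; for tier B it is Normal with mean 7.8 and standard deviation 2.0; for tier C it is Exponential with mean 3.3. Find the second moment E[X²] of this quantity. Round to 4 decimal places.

43.1986

For each component E[X²] = Var + (mean)², giving A: 42.32; B: 64.84; C: 21.78.
Overall E[X²] = 0.33·42.32 + 0.34·64.84 + 0.33·21.78 = 43.1986.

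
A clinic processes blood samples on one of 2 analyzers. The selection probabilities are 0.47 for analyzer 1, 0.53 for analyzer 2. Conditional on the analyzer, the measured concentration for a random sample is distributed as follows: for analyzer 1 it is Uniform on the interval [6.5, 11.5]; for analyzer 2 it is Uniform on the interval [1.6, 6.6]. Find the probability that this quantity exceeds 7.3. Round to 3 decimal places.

Conditional on each analyzer, P(X > 7.3): 1: 0.84; 2: 0.
By total probability, P(X > 7.3) = 0.47·0.84 + 0.53·0 = 0.3948.

0.395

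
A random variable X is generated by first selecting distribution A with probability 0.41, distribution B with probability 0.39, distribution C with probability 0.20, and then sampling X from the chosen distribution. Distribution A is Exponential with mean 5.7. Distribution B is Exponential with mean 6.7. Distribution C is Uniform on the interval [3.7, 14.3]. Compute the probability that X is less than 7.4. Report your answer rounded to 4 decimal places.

Conditional on each component, P(X < 7.4): A: 0.72699; B: 0.668616; C: 0.349057.
By total probability, P(X < 7.4) = 0.41·0.72699 + 0.39·0.668616 + 0.2·0.349057 = 0.628637.

0.6286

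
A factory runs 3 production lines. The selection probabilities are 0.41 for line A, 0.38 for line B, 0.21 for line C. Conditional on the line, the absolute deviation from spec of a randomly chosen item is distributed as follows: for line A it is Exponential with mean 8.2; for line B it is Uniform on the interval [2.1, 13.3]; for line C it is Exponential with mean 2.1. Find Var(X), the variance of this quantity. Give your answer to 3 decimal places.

38.212

Per component, A: μ=8.2, E[X²]=134.48; B: μ=7.7, E[X²]=69.7433; C: μ=2.1, E[X²]=8.82.
E[X] = 0.41·8.2 + 0.38·7.7 + 0.21·2.1 = 6.729.
E[X²] = 0.41·134.48 + 0.38·69.7433 + 0.21·8.82 = 83.4915.
Var(X) = E[X²] − (E[X])² = 83.4915 − 45.2794 = 38.212.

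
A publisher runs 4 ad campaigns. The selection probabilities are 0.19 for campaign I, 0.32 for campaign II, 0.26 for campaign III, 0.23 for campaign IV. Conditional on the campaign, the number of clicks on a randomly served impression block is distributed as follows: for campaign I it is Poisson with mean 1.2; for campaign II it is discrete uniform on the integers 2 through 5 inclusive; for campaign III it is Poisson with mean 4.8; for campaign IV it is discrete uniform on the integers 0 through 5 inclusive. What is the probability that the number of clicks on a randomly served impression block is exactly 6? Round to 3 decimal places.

Conditional on each campaign, P(X = 6): I: 0.00124911; II: 0; III: 0.139798; IV: 0.
By total probability, P(X = 6) = 0.19·0.00124911 + 0.32·0 + 0.26·0.139798 + 0.23·0 = 0.0365848.

0.037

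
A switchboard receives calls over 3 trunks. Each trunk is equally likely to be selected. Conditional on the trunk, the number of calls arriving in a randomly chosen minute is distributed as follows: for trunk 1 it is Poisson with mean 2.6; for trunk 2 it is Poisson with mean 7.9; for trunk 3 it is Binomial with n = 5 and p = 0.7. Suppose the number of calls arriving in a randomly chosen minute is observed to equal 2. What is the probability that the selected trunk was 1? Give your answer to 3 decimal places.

Likelihoods P(X=2 | ·): 1: 0.251045; 2: 0.0115691; 3: 0.1323.
Posterior ∝ prior × likelihood. Numerator for 1: 0.333333·0.251045 = 0.0836816.
Normalizing constant: 0.333333·0.251045 + 0.333333·0.0115691 + 0.333333·0.1323 = 0.131638.
P(1 | observation) = 0.0836816 / 0.131638 = 0.635695.

0.636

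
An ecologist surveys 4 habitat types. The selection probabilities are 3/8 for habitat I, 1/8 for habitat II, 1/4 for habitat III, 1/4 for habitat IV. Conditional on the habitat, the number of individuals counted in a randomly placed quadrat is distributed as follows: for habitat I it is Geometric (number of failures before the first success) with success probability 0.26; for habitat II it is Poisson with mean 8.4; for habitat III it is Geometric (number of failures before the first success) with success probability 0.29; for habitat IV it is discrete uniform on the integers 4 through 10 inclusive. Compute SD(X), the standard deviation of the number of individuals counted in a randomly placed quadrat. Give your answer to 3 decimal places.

3.716

Per component, I: μ=2.84615, E[X²]=19.0473; II: μ=8.4, E[X²]=78.96; III: μ=2.44828, E[X²]=14.4364; IV: μ=7, E[X²]=53.
E[X] = 0.375·2.84615 + 0.125·8.4 + 0.25·2.44828 + 0.25·7 = 4.47938.
E[X²] = 0.375·19.0473 + 0.125·78.96 + 0.25·14.4364 + 0.25·53 = 33.8718.
Var(X) = E[X²] − (E[X])² = 33.8718 − 20.0648 = 13.807.
SD(X) = √13.807 = 3.71578.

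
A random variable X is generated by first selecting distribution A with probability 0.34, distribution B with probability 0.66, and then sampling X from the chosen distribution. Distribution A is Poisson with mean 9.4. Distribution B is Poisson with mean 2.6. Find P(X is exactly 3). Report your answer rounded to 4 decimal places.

0.1475

Conditional on each component, P(X = 3): A: 0.0114515; B: 0.217572.
By total probability, P(X = 3) = 0.34·0.0114515 + 0.66·0.217572 = 0.147491.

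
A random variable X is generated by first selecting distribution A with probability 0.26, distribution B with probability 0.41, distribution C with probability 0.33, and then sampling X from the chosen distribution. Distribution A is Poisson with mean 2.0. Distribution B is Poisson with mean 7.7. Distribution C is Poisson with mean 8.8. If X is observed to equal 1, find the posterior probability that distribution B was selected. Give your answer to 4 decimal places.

0.0198

Likelihoods P(X=1 | ·): A: 0.270671; B: 0.00348677; C: 0.00132645.
Posterior ∝ prior × likelihood. Numerator for B: 0.41·0.00348677 = 0.00142958.
Normalizing constant: 0.26·0.270671 + 0.41·0.00348677 + 0.33·0.00132645 = 0.0722417.
P(B | observation) = 0.00142958 / 0.0722417 = 0.0197888.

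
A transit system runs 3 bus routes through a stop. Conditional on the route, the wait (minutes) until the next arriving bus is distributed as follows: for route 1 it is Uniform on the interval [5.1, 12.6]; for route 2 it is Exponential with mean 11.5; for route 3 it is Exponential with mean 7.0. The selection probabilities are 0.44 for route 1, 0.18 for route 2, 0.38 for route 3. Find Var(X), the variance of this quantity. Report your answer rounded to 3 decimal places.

47.001

Per component, 1: μ=8.85, E[X²]=83.01; 2: μ=11.5, E[X²]=264.5; 3: μ=7, E[X²]=98.
E[X] = 0.44·8.85 + 0.18·11.5 + 0.38·7 = 8.624.
E[X²] = 0.44·83.01 + 0.18·264.5 + 0.38·98 = 121.374.
Var(X) = E[X²] − (E[X])² = 121.374 − 74.3734 = 47.001.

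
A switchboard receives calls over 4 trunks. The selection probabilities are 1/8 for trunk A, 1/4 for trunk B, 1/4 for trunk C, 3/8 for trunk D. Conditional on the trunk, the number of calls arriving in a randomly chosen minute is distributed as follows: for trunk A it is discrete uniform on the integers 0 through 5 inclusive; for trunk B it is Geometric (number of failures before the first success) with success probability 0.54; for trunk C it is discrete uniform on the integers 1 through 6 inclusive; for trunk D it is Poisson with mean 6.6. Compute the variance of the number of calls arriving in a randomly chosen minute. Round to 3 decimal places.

Per component, A: μ=2.5, E[X²]=9.16667; B: μ=0.851852, E[X²]=2.30316; C: μ=3.5, E[X²]=15.1667; D: μ=6.6, E[X²]=50.16.
E[X] = 0.125·2.5 + 0.25·0.851852 + 0.25·3.5 + 0.375·6.6 = 3.87546.
E[X²] = 0.125·9.16667 + 0.25·2.30316 + 0.25·15.1667 + 0.375·50.16 = 24.3233.
Var(X) = E[X²] − (E[X])² = 24.3233 − 15.0192 = 9.30408.

9.304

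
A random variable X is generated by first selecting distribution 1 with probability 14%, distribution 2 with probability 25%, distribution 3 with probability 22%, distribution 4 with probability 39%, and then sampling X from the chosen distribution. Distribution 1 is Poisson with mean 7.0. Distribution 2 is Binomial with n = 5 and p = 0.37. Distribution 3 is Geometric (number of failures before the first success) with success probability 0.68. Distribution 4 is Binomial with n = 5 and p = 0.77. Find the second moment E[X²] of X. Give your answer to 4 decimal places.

For each component E[X²] = Var + (mean)², giving 1: 56; 2: 4.588; 3: 0.913495; 4: 15.708.
Overall E[X²] = 0.14·56 + 0.25·4.588 + 0.22·0.913495 + 0.39·15.708 = 15.3141.

15.3141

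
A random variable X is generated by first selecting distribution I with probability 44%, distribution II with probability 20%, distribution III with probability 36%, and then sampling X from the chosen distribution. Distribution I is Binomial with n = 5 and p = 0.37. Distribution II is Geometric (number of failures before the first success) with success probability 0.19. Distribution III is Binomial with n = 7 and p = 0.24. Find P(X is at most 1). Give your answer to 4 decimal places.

0.4099

Conditional on each component, P(X ≤ 1): I: 0.390673; II: 0.3439; III: 0.470188.
By total probability, P(X ≤ 1) = 0.44·0.390673 + 0.2·0.3439 + 0.36·0.470188 = 0.409944.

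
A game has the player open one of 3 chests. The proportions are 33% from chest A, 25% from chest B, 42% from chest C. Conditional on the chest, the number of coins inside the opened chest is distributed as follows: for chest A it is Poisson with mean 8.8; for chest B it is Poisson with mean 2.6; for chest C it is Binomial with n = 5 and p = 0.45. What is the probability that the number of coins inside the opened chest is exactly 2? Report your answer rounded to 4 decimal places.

Conditional on each chest, P(X = 2): A: 0.00583638; B: 0.251045; C: 0.336909.
By total probability, P(X = 2) = 0.33·0.00583638 + 0.25·0.251045 + 0.42·0.336909 = 0.206189.

0.2062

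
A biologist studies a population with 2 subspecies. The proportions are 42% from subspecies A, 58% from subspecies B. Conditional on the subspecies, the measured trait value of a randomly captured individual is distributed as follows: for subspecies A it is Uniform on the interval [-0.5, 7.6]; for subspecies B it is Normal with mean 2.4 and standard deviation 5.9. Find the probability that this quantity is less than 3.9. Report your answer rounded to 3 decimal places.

Conditional on each subspecies, P(X < 3.9): A: 0.54321; B: 0.600344.
By total probability, P(X < 3.9) = 0.42·0.54321 + 0.58·0.600344 = 0.576348.

0.576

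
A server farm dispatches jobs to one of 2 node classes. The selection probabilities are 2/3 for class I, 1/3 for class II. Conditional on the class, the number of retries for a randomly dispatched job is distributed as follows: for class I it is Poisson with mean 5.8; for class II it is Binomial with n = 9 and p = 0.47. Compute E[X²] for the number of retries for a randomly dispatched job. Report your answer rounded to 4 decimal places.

For each component E[X²] = Var + (mean)², giving I: 39.44; II: 20.1348.
Overall E[X²] = 0.666667·39.44 + 0.333333·20.1348 = 33.0049.

33.0049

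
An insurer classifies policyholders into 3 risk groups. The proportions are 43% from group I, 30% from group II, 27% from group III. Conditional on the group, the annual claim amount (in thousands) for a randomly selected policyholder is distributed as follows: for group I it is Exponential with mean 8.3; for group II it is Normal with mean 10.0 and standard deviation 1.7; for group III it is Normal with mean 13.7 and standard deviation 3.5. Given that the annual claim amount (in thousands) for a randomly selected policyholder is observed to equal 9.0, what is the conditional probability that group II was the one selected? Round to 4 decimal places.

Likelihoods f(9.0 | ·): I: 0.040738; II: 0.197389; III: 0.0462666.
Posterior ∝ prior × likelihood. Numerator for II: 0.3·0.197389 = 0.0592168.
Normalizing constant: 0.43·0.040738 + 0.3·0.197389 + 0.27·0.0462666 = 0.0892262.
P(II | observation) = 0.0592168 / 0.0892262 = 0.663671.

0.6637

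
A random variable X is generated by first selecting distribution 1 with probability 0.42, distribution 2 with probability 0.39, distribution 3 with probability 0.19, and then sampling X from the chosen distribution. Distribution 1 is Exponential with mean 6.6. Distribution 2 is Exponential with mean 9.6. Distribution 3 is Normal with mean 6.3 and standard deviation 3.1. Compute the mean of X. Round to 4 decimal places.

7.7130

Component means — 1: 6.6; 2: 9.6; 3: 6.3.
E[X] = 0.42·6.6 + 0.39·9.6 + 0.19·6.3 = 7.713.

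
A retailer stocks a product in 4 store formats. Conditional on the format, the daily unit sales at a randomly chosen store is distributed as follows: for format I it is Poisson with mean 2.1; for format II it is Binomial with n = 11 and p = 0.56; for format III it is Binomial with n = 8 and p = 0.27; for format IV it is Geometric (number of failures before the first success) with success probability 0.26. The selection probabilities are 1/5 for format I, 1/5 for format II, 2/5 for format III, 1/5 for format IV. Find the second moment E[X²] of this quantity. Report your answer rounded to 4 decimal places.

For each component E[X²] = Var + (mean)², giving I: 6.51; II: 40.656; III: 6.2424; IV: 19.0473.
Overall E[X²] = 0.2·6.51 + 0.2·40.656 + 0.4·6.2424 + 0.2·19.0473 = 15.7396.

15.7396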